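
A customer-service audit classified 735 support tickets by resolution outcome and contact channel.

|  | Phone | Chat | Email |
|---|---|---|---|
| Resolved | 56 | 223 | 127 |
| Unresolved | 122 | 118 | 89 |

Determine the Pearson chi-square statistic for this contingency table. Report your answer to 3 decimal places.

Row totals: 406, 329. Column totals: 178, 341, 216. Grand total N = 735.
Expected counts (row total × column total / N):
  Resolved, Phone: 406×178/735 = 98.3238
  Resolved, Chat: 406×341/735 = 188.3619
  Resolved, Email: 406×216/735 = 119.3143
  Unresolved, Phone: 329×178/735 = 79.6762
  Unresolved, Chat: 329×341/735 = 152.6381
  Unresolved, Email: 329×216/735 = 96.6857
Contributions (O − E)²/E:
  (56 − 98.3238)²/98.3238 = 18.2184
  (223 − 188.3619)²/188.3619 = 6.3696
  (127 − 119.3143)²/119.3143 = 0.4951
  (122 − 79.6762)²/79.6762 = 22.4823
  (118 − 152.6381)²/152.6381 = 7.8604
  (89 − 96.6857)²/96.6857 = 0.6109
χ² = 18.2184 + 6.3696 + 0.4951 + 22.4823 + 7.8604 + 0.6109 = 56.037

56.037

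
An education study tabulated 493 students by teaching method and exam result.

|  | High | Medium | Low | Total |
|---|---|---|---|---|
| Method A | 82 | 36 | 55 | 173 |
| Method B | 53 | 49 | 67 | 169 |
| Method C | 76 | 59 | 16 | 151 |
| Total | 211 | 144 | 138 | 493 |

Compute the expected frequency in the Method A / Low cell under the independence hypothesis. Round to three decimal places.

48.426

Row total (Method A) = 173; column total (Low) = 138; grand total N = 493.
Expected count = (row total × column total) / N = 173 × 138 / 493 = 48.426.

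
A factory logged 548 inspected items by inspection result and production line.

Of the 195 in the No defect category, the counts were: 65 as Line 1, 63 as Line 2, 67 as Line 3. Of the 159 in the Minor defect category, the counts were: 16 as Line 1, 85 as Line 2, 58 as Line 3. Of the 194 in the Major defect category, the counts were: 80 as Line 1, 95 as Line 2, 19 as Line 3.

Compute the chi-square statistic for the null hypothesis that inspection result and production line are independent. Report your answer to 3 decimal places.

72.004

Row totals: 195, 159, 194. Column totals: 161, 243, 144. Grand total N = 548.
Expected counts (row total × column total / N):
  No defect, Line 1: 195×161/548 = 57.2901
  No defect, Line 2: 195×243/548 = 86.4690
  No defect, Line 3: 195×144/548 = 51.2409
  Minor defect, Line 1: 159×161/548 = 46.7135
  Minor defect, Line 2: 159×243/548 = 70.5055
  Minor defect, Line 3: 159×144/548 = 41.7810
  Major defect, Line 1: 194×161/548 = 56.9964
  Major defect, Line 2: 194×243/548 = 86.0255
  Major defect, Line 3: 194×144/548 = 50.9781
Contributions (O − E)²/E:
  (65 − 57.2901)²/57.2901 = 1.0376
  (63 − 86.4690)²/86.4690 = 6.3698
  (67 − 51.2409)²/51.2409 = 4.8467
  (16 − 46.7135)²/46.7135 = 20.1937
  (85 − 70.5055)²/70.5055 = 2.9798
  (58 − 41.7810)²/41.7810 = 6.2961
  (80 − 56.9964)²/56.9964 = 9.2842
  (95 − 86.0255)²/86.0255 = 0.9363
  (19 − 50.9781)²/50.9781 = 20.0596
χ² = 1.0376 + 6.3698 + 4.8467 + 20.1937 + 2.9798 + 6.2961 + 9.2842 + 0.9363 + 20.0596 = 72.004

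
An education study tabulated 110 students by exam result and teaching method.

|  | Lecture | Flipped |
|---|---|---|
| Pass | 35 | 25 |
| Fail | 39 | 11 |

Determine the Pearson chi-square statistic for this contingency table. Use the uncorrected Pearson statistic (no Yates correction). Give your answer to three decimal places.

Row totals: 60, 50. Column totals: 74, 36. Grand total N = 110.
Expected counts (row total × column total / N):
  Pass, Lecture: 60×74/110 = 40.3636
  Pass, Flipped: 60×36/110 = 19.6364
  Fail, Lecture: 50×74/110 = 33.6364
  Fail, Flipped: 50×36/110 = 16.3636
Contributions (O − E)²/E:
  (35 − 40.3636)²/40.3636 = 0.7127
  (25 − 19.6364)²/19.6364 = 1.4650
  (39 − 33.6364)²/33.6364 = 0.8553
  (11 − 16.3636)²/16.3636 = 1.7581
χ² = 0.7127 + 1.4650 + 0.8553 + 1.7581 = 4.791

4.791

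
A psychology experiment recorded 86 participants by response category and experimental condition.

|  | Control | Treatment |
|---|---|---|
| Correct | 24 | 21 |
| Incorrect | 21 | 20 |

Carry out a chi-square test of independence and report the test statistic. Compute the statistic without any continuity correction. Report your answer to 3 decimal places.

Row totals: 45, 41. Column totals: 45, 41. Grand total N = 86.
Expected counts (row total × column total / N):
  Correct, Control: 45×45/86 = 23.5465
  Correct, Treatment: 45×41/86 = 21.4535
  Incorrect, Control: 41×45/86 = 21.4535
  Incorrect, Treatment: 41×41/86 = 19.5465
Contributions (O − E)²/E:
  (24 − 23.5465)²/23.5465 = 0.0087
  (21 − 21.4535)²/21.4535 = 0.0096
  (21 − 21.4535)²/21.4535 = 0.0096
  (20 − 19.5465)²/19.5465 = 0.0105
χ² = 0.0087 + 0.0096 + 0.0096 + 0.0105 = 0.038

0.038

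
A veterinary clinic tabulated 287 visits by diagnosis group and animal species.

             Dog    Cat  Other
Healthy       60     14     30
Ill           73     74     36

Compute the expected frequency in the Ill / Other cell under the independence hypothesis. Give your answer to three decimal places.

Row total (Ill) = 183; column total (Other) = 66; grand total N = 287.
Expected count = (row total × column total) / N = 183 × 66 / 287 = 42.084.

42.084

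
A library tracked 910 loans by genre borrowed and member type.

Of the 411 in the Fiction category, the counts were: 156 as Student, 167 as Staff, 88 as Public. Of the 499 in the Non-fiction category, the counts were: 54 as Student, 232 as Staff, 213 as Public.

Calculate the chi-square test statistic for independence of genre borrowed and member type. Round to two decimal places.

104.51

Row totals: 411, 499. Column totals: 210, 399, 301. Grand total N = 910.
Expected counts (row total × column total / N):
  Fiction, Student: 411×210/910 = 94.846
  Fiction, Staff: 411×399/910 = 180.208
  Fiction, Public: 411×301/910 = 135.946
  Non-fiction, Student: 499×210/910 = 115.154
  Non-fiction, Staff: 499×399/910 = 218.792
  Non-fiction, Public: 499×301/910 = 165.054
Contributions (O − E)²/E:
  (156 − 94.846)²/94.846 = 39.4304
  (167 − 180.208)²/180.208 = 0.9681
  (88 − 135.946)²/135.946 = 16.9098
  (54 − 115.154)²/115.154 = 32.4766
  (232 − 218.792)²/218.792 = 0.7973
  (213 − 165.054)²/165.054 = 13.9277
χ² = 39.4304 + 0.9681 + 16.9098 + 32.4766 + 0.7973 + 13.9277 = 104.51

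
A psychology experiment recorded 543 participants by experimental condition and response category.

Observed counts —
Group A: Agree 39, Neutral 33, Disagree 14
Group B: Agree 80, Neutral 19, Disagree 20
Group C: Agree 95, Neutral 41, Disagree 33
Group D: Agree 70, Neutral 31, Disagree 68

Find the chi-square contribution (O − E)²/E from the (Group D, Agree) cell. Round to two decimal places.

3.83

Row total (Group D) = 169; column total (Agree) = 284; N = 543.
Expected count E = 169 × 284 / 543 = 88.3904.
Contribution = (O − E)²/E = (70 − 88.3904)² / 88.3904 = 3.83.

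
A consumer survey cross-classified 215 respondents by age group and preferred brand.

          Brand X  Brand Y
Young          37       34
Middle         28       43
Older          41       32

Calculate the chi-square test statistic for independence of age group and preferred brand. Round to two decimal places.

Row totals: 71, 71, 73. Column totals: 106, 109. Grand total N = 215.
Expected counts (row total × column total / N):
  Young, Brand X: 71×106/215 = 35.005
  Young, Brand Y: 71×109/215 = 35.995
  Middle, Brand X: 71×106/215 = 35.005
  Middle, Brand Y: 71×109/215 = 35.995
  Older, Brand X: 73×106/215 = 35.991
  Older, Brand Y: 73×109/215 = 37.009
Contributions (O − E)²/E:
  (37 − 35.005)²/35.005 = 0.1137
  (34 − 35.995)²/35.995 = 0.1106
  (28 − 35.005)²/35.005 = 1.4018
  (43 − 35.995)²/35.995 = 1.3632
  (41 − 35.991)²/35.991 = 0.6971
  (32 − 37.009)²/37.009 = 0.6779
χ² = 0.1137 + 0.1106 + 1.4018 + 1.3632 + 0.6971 + 0.6779 = 4.36

4.36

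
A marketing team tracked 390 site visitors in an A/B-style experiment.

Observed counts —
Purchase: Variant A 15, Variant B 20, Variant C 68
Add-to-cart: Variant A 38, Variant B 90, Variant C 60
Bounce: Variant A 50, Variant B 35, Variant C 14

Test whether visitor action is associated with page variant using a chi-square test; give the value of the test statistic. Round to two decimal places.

Row totals: 103, 188, 99. Column totals: 103, 145, 142. Grand total N = 390.
Expected counts (row total × column total / N):
  Purchase, Variant A: 103×103/390 = 27.203
  Purchase, Variant B: 103×145/390 = 38.295
  Purchase, Variant C: 103×142/390 = 37.503
  Add-to-cart, Variant A: 188×103/390 = 49.651
  Add-to-cart, Variant B: 188×145/390 = 69.897
  Add-to-cart, Variant C: 188×142/390 = 68.451
  Bounce, Variant A: 99×103/390 = 26.146
  Bounce, Variant B: 99×145/390 = 36.808
  Bounce, Variant C: 99×142/390 = 36.046
Contributions (O − E)²/E:
  (15 − 27.203)²/27.203 = 5.4741
  (20 − 38.295)²/38.295 = 8.7402
  (68 − 37.503)²/37.503 = 24.7998
  (38 − 49.651)²/49.651 = 2.7340
  (90 − 69.897)²/69.897 = 5.7818
  (60 − 68.451)²/68.451 = 1.0434
  (50 − 26.146)²/26.146 = 21.7629
  (35 − 36.808)²/36.808 = 0.0888
  (14 − 36.046)²/36.046 = 13.4835
χ² = 5.4741 + 8.7402 + 24.7998 + 2.7340 + 5.7818 + 1.0434 + 21.7629 + 0.0888 + 13.4835 = 83.91

83.91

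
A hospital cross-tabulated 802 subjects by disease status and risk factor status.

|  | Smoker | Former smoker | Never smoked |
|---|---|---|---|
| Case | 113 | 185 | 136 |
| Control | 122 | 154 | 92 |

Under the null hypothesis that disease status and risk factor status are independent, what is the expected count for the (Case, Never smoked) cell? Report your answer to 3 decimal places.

Row total (Case) = 434; column total (Never smoked) = 228; grand total N = 802.
Expected count = (row total × column total) / N = 434 × 228 / 802 = 123.382.

123.382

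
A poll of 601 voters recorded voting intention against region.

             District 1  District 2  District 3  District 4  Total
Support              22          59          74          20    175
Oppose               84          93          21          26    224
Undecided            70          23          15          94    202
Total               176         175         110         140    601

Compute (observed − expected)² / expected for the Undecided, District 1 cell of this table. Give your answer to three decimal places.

1.988

Row total (Undecided) = 202; column total (District 1) = 176; N = 601.
Expected count E = 202 × 176 / 601 = 59.1547.
Contribution = (O − E)²/E = (70 − 59.1547)² / 59.1547 = 1.988.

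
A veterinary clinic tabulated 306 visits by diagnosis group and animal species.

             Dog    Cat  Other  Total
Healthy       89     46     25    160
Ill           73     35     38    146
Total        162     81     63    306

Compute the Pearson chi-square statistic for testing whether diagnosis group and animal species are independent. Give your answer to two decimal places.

Grand total N = 306.
Expected counts (row total × column total / N):
  Healthy, Dog: 160×162/306 = 84.706
  Healthy, Cat: 160×81/306 = 42.353
  Healthy, Other: 160×63/306 = 32.941
  Ill, Dog: 146×162/306 = 77.294
  Ill, Cat: 146×81/306 = 38.647
  Ill, Other: 146×63/306 = 30.059
Contributions (O − E)²/E:
  (89 − 84.706)²/84.706 = 0.2177
  (46 − 42.353)²/42.353 = 0.3140
  (25 − 32.941)²/32.941 = 1.9143
  (73 − 77.294)²/77.294 = 0.2385
  (35 − 38.647)²/38.647 = 0.3442
  (38 − 30.059)²/30.059 = 2.0979
χ² = 0.2177 + 0.3140 + 1.9143 + 0.2385 + 0.3442 + 2.0979 = 5.13

5.13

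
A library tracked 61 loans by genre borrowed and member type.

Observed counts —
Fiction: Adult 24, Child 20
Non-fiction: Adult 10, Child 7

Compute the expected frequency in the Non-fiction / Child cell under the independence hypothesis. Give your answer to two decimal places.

Row total (Non-fiction) = 17; column total (Child) = 27; grand total N = 61.
Expected count = (row total × column total) / N = 17 × 27 / 61 = 7.52.

7.52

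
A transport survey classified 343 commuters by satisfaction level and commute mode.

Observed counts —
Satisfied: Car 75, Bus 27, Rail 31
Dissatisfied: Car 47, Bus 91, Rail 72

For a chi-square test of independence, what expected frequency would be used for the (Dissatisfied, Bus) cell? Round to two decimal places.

Row total (Dissatisfied) = 210; column total (Bus) = 118; grand total N = 343.
Expected count = (row total × column total) / N = 210 × 118 / 343 = 72.24.

72.24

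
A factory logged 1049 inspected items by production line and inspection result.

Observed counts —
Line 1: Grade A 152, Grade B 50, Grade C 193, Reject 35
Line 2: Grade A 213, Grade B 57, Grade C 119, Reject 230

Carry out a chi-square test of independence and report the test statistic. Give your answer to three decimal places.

142.260

Row totals: 430, 619. Column totals: 365, 107, 312, 265. Grand total N = 1049.
Expected counts (row total × column total / N):
  Line 1, Grade A: 430×365/1049 = 149.6187
  Line 1, Grade B: 430×107/1049 = 43.8608
  Line 1, Grade C: 430×312/1049 = 127.8932
  Line 1, Reject: 430×265/1049 = 108.6273
  Line 2, Grade A: 619×365/1049 = 215.3813
  Line 2, Grade B: 619×107/1049 = 63.1392
  Line 2, Grade C: 619×312/1049 = 184.1068
  Line 2, Reject: 619×265/1049 = 156.3727
Contributions (O − E)²/E:
  (152 − 149.6187)²/149.6187 = 0.0379
  (50 − 43.8608)²/43.8608 = 0.8593
  (193 − 127.8932)²/127.8932 = 33.1440
  (35 − 108.6273)²/108.6273 = 49.9044
  (213 − 215.3813)²/215.3813 = 0.0263
  (57 − 63.1392)²/63.1392 = 0.5969
  (119 − 184.1068)²/184.1068 = 23.0241
  (230 − 156.3727)²/156.3727 = 34.6670
χ² = 0.0379 + 0.8593 + 33.1440 + 49.9044 + 0.0263 + 0.5969 + 23.0241 + 34.6670 = 142.260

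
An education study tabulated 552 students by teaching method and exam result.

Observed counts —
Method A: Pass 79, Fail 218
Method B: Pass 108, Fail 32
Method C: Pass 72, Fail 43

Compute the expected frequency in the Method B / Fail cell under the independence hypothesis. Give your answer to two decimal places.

Row total (Method B) = 140; column total (Fail) = 293; grand total N = 552.
Expected count = (row total × column total) / N = 140 × 293 / 552 = 74.31.

74.31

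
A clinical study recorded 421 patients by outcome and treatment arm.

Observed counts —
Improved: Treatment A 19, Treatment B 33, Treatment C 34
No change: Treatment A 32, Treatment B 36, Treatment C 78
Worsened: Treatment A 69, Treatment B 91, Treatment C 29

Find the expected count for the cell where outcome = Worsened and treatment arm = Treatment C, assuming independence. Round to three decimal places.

Row total (Worsened) = 189; column total (Treatment C) = 141; grand total N = 421.
Expected count = (row total × column total) / N = 189 × 141 / 421 = 63.299.

63.299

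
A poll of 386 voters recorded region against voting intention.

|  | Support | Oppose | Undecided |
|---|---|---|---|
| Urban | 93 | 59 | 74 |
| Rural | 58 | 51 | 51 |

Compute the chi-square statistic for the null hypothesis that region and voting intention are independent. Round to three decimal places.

Row totals: 226, 160. Column totals: 151, 110, 125. Grand total N = 386.
Expected counts (row total × column total / N):
  Urban, Support: 226×151/386 = 88.4093
  Urban, Oppose: 226×110/386 = 64.4041
  Urban, Undecided: 226×125/386 = 73.1865
  Rural, Support: 160×151/386 = 62.5907
  Rural, Oppose: 160×110/386 = 45.5959
  Rural, Undecided: 160×125/386 = 51.8135
Contributions (O − E)²/E:
  (93 − 88.4093)²/88.4093 = 0.2384
  (59 − 64.4041)²/64.4041 = 0.4535
  (74 − 73.1865)²/73.1865 = 0.0090
  (58 − 62.5907)²/62.5907 = 0.3367
  (51 − 45.5959)²/45.5959 = 0.6405
  (51 − 51.8135)²/51.8135 = 0.0128
χ² = 0.2384 + 0.4535 + 0.0090 + 0.3367 + 0.6405 + 0.0128 = 1.691

1.691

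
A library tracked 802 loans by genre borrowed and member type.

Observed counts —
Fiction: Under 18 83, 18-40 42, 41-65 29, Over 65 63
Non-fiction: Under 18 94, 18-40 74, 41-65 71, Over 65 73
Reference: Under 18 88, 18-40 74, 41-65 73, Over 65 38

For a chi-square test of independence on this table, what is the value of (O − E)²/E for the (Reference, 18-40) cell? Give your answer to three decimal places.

1.344

Row total (Reference) = 273; column total (18-40) = 190; N = 802.
Expected count E = 273 × 190 / 802 = 64.6758.
Contribution = (O − E)²/E = (74 − 64.6758)² / 64.6758 = 1.344.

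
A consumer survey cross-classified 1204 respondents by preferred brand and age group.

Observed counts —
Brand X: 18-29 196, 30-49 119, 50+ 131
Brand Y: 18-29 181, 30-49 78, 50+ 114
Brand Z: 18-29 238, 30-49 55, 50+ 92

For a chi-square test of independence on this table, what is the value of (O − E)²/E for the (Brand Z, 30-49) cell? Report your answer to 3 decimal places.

Row total (Brand Z) = 385; column total (30-49) = 252; N = 1204.
Expected count E = 385 × 252 / 1204 = 80.58140.
Contribution = (O − E)²/E = (55 − 80.58140)² / 80.58140 = 8.121.

8.121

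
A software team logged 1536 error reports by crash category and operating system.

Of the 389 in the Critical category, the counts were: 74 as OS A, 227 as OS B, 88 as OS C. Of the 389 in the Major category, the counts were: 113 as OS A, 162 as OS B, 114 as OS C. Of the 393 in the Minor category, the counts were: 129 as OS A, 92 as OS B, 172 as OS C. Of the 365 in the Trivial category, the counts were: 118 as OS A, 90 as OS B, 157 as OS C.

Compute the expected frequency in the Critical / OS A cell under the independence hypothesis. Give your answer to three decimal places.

109.913

Row total (Critical) = 389; column total (OS A) = 434; grand total N = 1536.
Expected count = (row total × column total) / N = 389 × 434 / 1536 = 109.913.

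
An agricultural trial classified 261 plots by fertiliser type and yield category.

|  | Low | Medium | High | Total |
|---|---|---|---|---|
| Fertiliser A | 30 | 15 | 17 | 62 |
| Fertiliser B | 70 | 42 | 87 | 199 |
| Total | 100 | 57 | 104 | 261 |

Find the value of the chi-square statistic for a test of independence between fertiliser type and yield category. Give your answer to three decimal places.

5.512

Grand total N = 261.
Expected counts (row total × column total / N):
  Fertiliser A, Low: 62×100/261 = 23.7548
  Fertiliser A, Medium: 62×57/261 = 13.5402
  Fertiliser A, High: 62×104/261 = 24.7050
  Fertiliser B, Low: 199×100/261 = 76.2452
  Fertiliser B, Medium: 199×57/261 = 43.4598
  Fertiliser B, High: 199×104/261 = 79.2950
Contributions (O − E)²/E:
  (30 − 23.7548)²/23.7548 = 1.6419
  (15 − 13.5402)²/13.5402 = 0.1574
  (17 − 24.7050)²/24.7050 = 2.4030
  (70 − 76.2452)²/76.2452 = 0.5115
  (42 − 43.4598)²/43.4598 = 0.0490
  (87 − 79.2950)²/79.2950 = 0.7487
χ² = 1.6419 + 0.1574 + 2.4030 + 0.5115 + 0.0490 + 0.7487 = 5.512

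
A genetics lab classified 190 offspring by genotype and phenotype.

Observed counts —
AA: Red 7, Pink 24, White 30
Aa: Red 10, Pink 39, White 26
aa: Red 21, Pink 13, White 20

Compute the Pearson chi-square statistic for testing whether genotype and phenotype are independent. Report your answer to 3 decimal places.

21.584

Row totals: 61, 75, 54. Column totals: 38, 76, 76. Grand total N = 190.
Expected counts (row total × column total / N):
  AA, Red: 61×38/190 = 12.2000
  AA, Pink: 61×76/190 = 24.4000
  AA, White: 61×76/190 = 24.4000
  Aa, Red: 75×38/190 = 15.0000
  Aa, Pink: 75×76/190 = 30.0000
  Aa, White: 75×76/190 = 30.0000
  aa, Red: 54×38/190 = 10.8000
  aa, Pink: 54×76/190 = 21.6000
  aa, White: 54×76/190 = 21.6000
Contributions (O − E)²/E:
  (7 − 12.2000)²/12.2000 = 2.2164
  (24 − 24.4000)²/24.4000 = 0.0066
  (30 − 24.4000)²/24.4000 = 1.2852
  (10 − 15.0000)²/15.0000 = 1.6667
  (39 − 30.0000)²/30.0000 = 2.7000
  (26 − 30.0000)²/30.0000 = 0.5333
  (21 − 10.8000)²/10.8000 = 9.6333
  (13 − 21.6000)²/21.6000 = 3.4241
  (20 − 21.6000)²/21.6000 = 0.1185
χ² = 2.2164 + 0.0066 + 1.2852 + 1.6667 + 2.7000 + 0.5333 + 9.6333 + 3.4241 + 0.1185 = 21.584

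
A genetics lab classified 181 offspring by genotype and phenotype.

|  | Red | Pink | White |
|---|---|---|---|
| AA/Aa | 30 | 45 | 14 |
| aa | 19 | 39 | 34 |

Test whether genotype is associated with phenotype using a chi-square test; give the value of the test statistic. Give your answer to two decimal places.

11.18

Row totals: 89, 92. Column totals: 49, 84, 48. Grand total N = 181.
Expected counts (row total × column total / N):
  AA/Aa, Red: 89×49/181 = 24.094
  AA/Aa, Pink: 89×84/181 = 41.304
  AA/Aa, White: 89×48/181 = 23.602
  aa, Red: 92×49/181 = 24.906
  aa, Pink: 92×84/181 = 42.696
  aa, White: 92×48/181 = 24.398
Contributions (O − E)²/E:
  (30 − 24.094)²/24.094 = 1.4477
  (45 − 41.304)²/41.304 = 0.3307
  (14 − 23.602)²/23.602 = 3.9064
  (19 − 24.906)²/24.906 = 1.4005
  (39 − 42.696)²/42.696 = 0.3199
  (34 − 24.398)²/24.398 = 3.7789
χ² = 1.4477 + 0.3307 + 3.9064 + 1.4005 + 0.3199 + 3.7789 = 11.18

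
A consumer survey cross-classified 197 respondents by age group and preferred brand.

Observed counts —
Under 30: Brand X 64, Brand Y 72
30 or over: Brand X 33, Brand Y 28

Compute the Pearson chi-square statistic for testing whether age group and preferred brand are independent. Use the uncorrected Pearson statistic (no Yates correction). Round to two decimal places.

Row totals: 136, 61. Column totals: 97, 100. Grand total N = 197.
Expected counts (row total × column total / N):
  Under 30, Brand X: 136×97/197 = 66.964
  Under 30, Brand Y: 136×100/197 = 69.036
  30 or over, Brand X: 61×97/197 = 30.036
  30 or over, Brand Y: 61×100/197 = 30.964
Contributions (O − E)²/E:
  (64 − 66.964)²/66.964 = 0.1312
  (72 − 69.036)²/69.036 = 0.1273
  (33 − 30.036)²/30.036 = 0.2925
  (28 − 30.964)²/30.964 = 0.2837
χ² = 0.1312 + 0.1273 + 0.2925 + 0.2837 = 0.83

0.83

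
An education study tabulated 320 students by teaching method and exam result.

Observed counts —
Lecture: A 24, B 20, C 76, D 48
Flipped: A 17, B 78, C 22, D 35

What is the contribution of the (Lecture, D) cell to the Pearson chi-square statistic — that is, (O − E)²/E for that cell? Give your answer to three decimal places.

Row total (Lecture) = 168; column total (D) = 83; N = 320.
Expected count E = 168 × 83 / 320 = 43.5750.
Contribution = (O − E)²/E = (48 − 43.5750)² / 43.5750 = 0.449.

0.449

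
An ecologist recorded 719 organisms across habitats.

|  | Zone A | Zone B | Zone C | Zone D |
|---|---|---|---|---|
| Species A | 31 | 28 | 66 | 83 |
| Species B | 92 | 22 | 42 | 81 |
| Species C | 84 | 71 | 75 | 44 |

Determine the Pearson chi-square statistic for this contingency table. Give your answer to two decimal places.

81.19

Row totals: 208, 237, 274. Column totals: 207, 121, 183, 208. Grand total N = 719.
Expected counts (row total × column total / N):
  Species A, Zone A: 208×207/719 = 59.883
  Species A, Zone B: 208×121/719 = 35.004
  Species A, Zone C: 208×183/719 = 52.940
  Species A, Zone D: 208×208/719 = 60.172
  Species B, Zone A: 237×207/719 = 68.232
  Species B, Zone B: 237×121/719 = 39.885
  Species B, Zone C: 237×183/719 = 60.321
  Species B, Zone D: 237×208/719 = 68.562
  Species C, Zone A: 274×207/719 = 78.885
  Species C, Zone B: 274×121/719 = 46.111
  Species C, Zone C: 274×183/719 = 69.739
  Species C, Zone D: 274×208/719 = 79.266
Contributions (O − E)²/E:
  (31 − 59.883)²/59.883 = 13.9310
  (28 − 35.004)²/35.004 = 1.4014
  (66 − 52.940)²/52.940 = 3.2218
  (83 − 60.172)²/60.172 = 8.6605
  (92 − 68.232)²/68.232 = 8.2794
  (22 − 39.885)²/39.885 = 8.0199
  (42 − 60.321)²/60.321 = 5.5645
  (81 − 68.562)²/68.562 = 2.2564
  (84 − 78.885)²/78.885 = 0.3317
  (71 − 46.111)²/46.111 = 13.4342
  (75 − 69.739)²/69.739 = 0.3969
  (44 − 79.266)²/79.266 = 15.6901
χ² = 13.9310 + 1.4014 + 3.2218 + 8.6605 + 8.2794 + 8.0199 + 5.5645 + 2.2564 + 0.3317 + 13.4342 + 0.3969 + 15.6901 = 81.19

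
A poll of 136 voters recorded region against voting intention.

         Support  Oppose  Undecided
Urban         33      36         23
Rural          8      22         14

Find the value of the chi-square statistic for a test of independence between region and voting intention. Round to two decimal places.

4.42

Row totals: 92, 44. Column totals: 41, 58, 37. Grand total N = 136.
Expected counts (row total × column total / N):
  Urban, Support: 92×41/136 = 27.735
  Urban, Oppose: 92×58/136 = 39.235
  Urban, Undecided: 92×37/136 = 25.029
  Rural, Support: 44×41/136 = 13.265
  Rural, Oppose: 44×58/136 = 18.765
  Rural, Undecided: 44×37/136 = 11.971
Contributions (O − E)²/E:
  (33 − 27.735)²/27.735 = 0.9995
  (36 − 39.235)²/39.235 = 0.2667
  (23 − 25.029)²/25.029 = 0.1645
  (8 − 13.265)²/13.265 = 2.0897
  (22 − 18.765)²/18.765 = 0.5577
  (14 − 11.971)²/11.971 = 0.3439
χ² = 0.9995 + 0.2667 + 0.1645 + 2.0897 + 0.5577 + 0.3439 = 4.42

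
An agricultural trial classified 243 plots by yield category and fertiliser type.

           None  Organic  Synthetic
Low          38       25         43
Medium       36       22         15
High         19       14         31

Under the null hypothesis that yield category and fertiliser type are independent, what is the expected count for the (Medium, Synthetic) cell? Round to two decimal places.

26.74

Row total (Medium) = 73; column total (Synthetic) = 89; grand total N = 243.
Expected count = (row total × column total) / N = 73 × 89 / 243 = 26.74.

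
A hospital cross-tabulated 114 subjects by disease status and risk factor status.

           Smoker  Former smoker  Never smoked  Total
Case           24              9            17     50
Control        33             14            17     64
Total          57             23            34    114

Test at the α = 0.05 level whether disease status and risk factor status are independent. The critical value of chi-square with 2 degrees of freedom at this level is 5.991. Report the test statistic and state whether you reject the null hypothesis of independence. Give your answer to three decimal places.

0.801; fail to reject H₀

Grand total N = 114.
Expected counts (row total × column total / N):
  Case, Smoker: 50×57/114 = 25.0000
  Case, Former smoker: 50×23/114 = 10.0877
  Case, Never smoked: 50×34/114 = 14.9123
  Control, Smoker: 64×57/114 = 32.0000
  Control, Former smoker: 64×23/114 = 12.9123
  Control, Never smoked: 64×34/114 = 19.0877
Contributions (O − E)²/E:
  (24 − 25.0000)²/25.0000 = 0.0400
  (9 − 10.0877)²/10.0877 = 0.1173
  (17 − 14.9123)²/14.9123 = 0.2923
  (33 − 32.0000)²/32.0000 = 0.0313
  (14 − 12.9123)²/12.9123 = 0.0916
  (17 − 19.0877)²/19.0877 = 0.2283
χ² = 0.0400 + 0.1173 + 0.2923 + 0.0313 + 0.0916 + 0.2283 = 0.801
df = (2−1)(3−1) = 2. Since 0.801 < 5.991, fail to reject the null hypothesis of independence at α = 0.05.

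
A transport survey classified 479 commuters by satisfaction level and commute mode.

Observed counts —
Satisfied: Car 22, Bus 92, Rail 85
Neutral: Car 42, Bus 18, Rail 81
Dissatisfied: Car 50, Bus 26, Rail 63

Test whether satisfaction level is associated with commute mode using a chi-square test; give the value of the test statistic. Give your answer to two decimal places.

Row totals: 199, 141, 139. Column totals: 114, 136, 229. Grand total N = 479.
Expected counts (row total × column total / N):
  Satisfied, Car: 199×114/479 = 47.361
  Satisfied, Bus: 199×136/479 = 56.501
  Satisfied, Rail: 199×229/479 = 95.138
  Neutral, Car: 141×114/479 = 33.557
  Neutral, Bus: 141×136/479 = 40.033
  Neutral, Rail: 141×229/479 = 67.409
  Dissatisfied, Car: 139×114/479 = 33.081
  Dissatisfied, Bus: 139×136/479 = 39.466
  Dissatisfied, Rail: 139×229/479 = 66.453
Contributions (O − E)²/E:
  (22 − 47.361)²/47.361 = 13.5804
  (92 − 56.501)²/56.501 = 22.3037
  (85 − 95.138)²/95.138 = 1.0803
  (42 − 33.557)²/33.557 = 2.1243
  (18 − 40.033)²/40.033 = 12.1263
  (81 − 67.409)²/67.409 = 2.7402
  (50 − 33.081)²/33.081 = 8.6531
  (26 − 39.466)²/39.466 = 4.5947
  (63 − 66.453)²/66.453 = 0.1794
χ² = 13.5804 + 22.3037 + 1.0803 + 2.1243 + 12.1263 + 2.7402 + 8.6531 + 4.5947 + 0.1794 = 67.38

67.38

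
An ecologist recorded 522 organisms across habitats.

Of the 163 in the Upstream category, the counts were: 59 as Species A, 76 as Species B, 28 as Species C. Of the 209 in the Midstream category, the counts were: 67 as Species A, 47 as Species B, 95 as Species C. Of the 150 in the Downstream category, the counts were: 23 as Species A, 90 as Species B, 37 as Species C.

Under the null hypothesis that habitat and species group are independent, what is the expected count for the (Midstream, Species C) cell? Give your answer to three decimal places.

Row total (Midstream) = 209; column total (Species C) = 160; grand total N = 522.
Expected count = (row total × column total) / N = 209 × 160 / 522 = 64.061.

64.061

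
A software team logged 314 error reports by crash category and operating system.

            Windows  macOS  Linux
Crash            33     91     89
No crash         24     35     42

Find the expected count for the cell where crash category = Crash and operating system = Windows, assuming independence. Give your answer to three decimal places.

Row total (Crash) = 213; column total (Windows) = 57; grand total N = 314.
Expected count = (row total × column total) / N = 213 × 57 / 314 = 38.666.

38.666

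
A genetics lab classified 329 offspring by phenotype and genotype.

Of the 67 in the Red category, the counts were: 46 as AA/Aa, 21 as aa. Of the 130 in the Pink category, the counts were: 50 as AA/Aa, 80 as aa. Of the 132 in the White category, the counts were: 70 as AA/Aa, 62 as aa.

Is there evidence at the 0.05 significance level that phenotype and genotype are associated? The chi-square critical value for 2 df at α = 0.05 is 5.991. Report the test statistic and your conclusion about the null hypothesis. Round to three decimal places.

Row totals: 67, 130, 132. Column totals: 166, 163. Grand total N = 329.
Expected counts (row total × column total / N):
  Red, AA/Aa: 67×166/329 = 33.8055
  Red, aa: 67×163/329 = 33.1945
  Pink, AA/Aa: 130×166/329 = 65.5927
  Pink, aa: 130×163/329 = 64.4073
  White, AA/Aa: 132×166/329 = 66.6018
  White, aa: 132×163/329 = 65.3982
Contributions (O − E)²/E:
  (46 − 33.8055)²/33.8055 = 4.3989
  (21 − 33.1945)²/33.1945 = 4.4798
  (50 − 65.5927)²/65.5927 = 3.7067
  (80 − 64.4073)²/64.4073 = 3.7749
  (70 − 66.6018)²/66.6018 = 0.1734
  (62 − 65.3982)²/65.3982 = 0.1766
χ² = 4.3989 + 4.4798 + 3.7067 + 3.7749 + 0.1734 + 0.1766 = 16.710
df = (3−1)(2−1) = 2. Since 16.710 > 5.991, reject the null hypothesis of independence at α = 0.05.

16.710; reject H₀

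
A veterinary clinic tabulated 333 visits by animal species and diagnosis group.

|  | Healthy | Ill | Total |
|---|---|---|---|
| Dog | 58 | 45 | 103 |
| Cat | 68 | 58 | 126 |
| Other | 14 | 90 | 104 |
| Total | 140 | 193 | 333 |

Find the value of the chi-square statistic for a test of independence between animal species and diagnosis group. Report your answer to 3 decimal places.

Grand total N = 333.
Expected counts (row total × column total / N):
  Dog, Healthy: 103×140/333 = 43.303303
  Dog, Ill: 103×193/333 = 59.696697
  Cat, Healthy: 126×140/333 = 52.972973
  Cat, Ill: 126×193/333 = 73.027027
  Other, Healthy: 104×140/333 = 43.723724
  Other, Ill: 104×193/333 = 60.276276
Contributions (O − E)²/E:
  (58 − 43.303303)²/43.303303 = 4.9879
  (45 − 59.696697)²/59.696697 = 3.6182
  (68 − 52.972973)²/52.972973 = 4.2628
  (58 − 73.027027)²/73.027027 = 3.0922
  (14 − 43.723724)²/43.723724 = 20.2064
  (90 − 60.276276)²/60.276276 = 14.6575
χ² = 4.9879 + 3.6182 + 4.2628 + 3.0922 + 20.2064 + 14.6575 = 50.825

50.825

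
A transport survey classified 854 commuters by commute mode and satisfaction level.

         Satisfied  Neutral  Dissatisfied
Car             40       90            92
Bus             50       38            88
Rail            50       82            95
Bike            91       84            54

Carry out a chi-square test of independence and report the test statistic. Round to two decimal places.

54.36

Row totals: 222, 176, 227, 229. Column totals: 231, 294, 329. Grand total N = 854.
Expected counts (row total × column total / N):
  Car, Satisfied: 222×231/854 = 60.049
  Car, Neutral: 222×294/854 = 76.426
  Car, Dissatisfied: 222×329/854 = 85.525
  Bus, Satisfied: 176×231/854 = 47.607
  Bus, Neutral: 176×294/854 = 60.590
  Bus, Dissatisfied: 176×329/854 = 67.803
  Rail, Satisfied: 227×231/854 = 61.402
  Rail, Neutral: 227×294/854 = 78.148
  Rail, Dissatisfied: 227×329/854 = 87.451
  Bike, Satisfied: 229×231/854 = 61.943
  Bike, Neutral: 229×294/854 = 78.836
  Bike, Dissatisfied: 229×329/854 = 88.221
Contributions (O − E)²/E:
  (40 − 60.049)²/60.049 = 6.6939
  (90 − 76.426)²/76.426 = 2.4109
  (92 − 85.525)²/85.525 = 0.4902
  (50 − 47.607)²/47.607 = 0.1203
  (38 − 60.590)²/60.590 = 8.4223
  (88 − 67.803)²/67.803 = 6.0162
  (50 − 61.402)²/61.402 = 2.1173
  (82 − 78.148)²/78.148 = 0.1899
  (95 − 87.451)²/87.451 = 0.6516
  (91 − 61.943)²/61.943 = 13.6304
  (84 − 78.836)²/78.836 = 0.3383
  (54 − 88.221)²/88.221 = 13.2744
χ² = 6.6939 + 2.4109 + 0.4902 + 0.1203 + 8.4223 + 6.0162 + 2.1173 + 0.1899 + 0.6516 + 13.6304 + 0.3383 + 13.2744 = 54.36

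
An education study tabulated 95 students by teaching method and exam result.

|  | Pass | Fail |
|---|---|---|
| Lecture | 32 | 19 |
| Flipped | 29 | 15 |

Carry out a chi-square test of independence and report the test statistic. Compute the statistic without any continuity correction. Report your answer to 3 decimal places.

0.103

Row totals: 51, 44. Column totals: 61, 34. Grand total N = 95.
Expected counts (row total × column total / N):
  Lecture, Pass: 51×61/95 = 32.7474
  Lecture, Fail: 51×34/95 = 18.2526
  Flipped, Pass: 44×61/95 = 28.2526
  Flipped, Fail: 44×34/95 = 15.7474
Contributions (O − E)²/E:
  (32 − 32.7474)²/32.7474 = 0.0171
  (19 − 18.2526)²/18.2526 = 0.0306
  (29 − 28.2526)²/28.2526 = 0.0198
  (15 − 15.7474)²/15.7474 = 0.0355
χ² = 0.0171 + 0.0306 + 0.0198 + 0.0355 = 0.103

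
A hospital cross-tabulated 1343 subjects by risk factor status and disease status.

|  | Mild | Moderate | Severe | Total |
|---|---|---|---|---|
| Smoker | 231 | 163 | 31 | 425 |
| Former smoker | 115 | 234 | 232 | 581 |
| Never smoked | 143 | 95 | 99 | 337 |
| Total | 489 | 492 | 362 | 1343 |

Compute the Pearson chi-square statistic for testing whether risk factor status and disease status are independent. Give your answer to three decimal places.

191.975

Grand total N = 1343.
Expected counts (row total × column total / N):
  Smoker, Mild: 425×489/1343 = 154.7468
  Smoker, Moderate: 425×492/1343 = 155.6962
  Smoker, Severe: 425×362/1343 = 114.5570
  Former smoker, Mild: 581×489/1343 = 211.5480
  Former smoker, Moderate: 581×492/1343 = 212.8459
  Former smoker, Severe: 581×362/1343 = 156.6061
  Never smoked, Mild: 337×489/1343 = 122.7051
  Never smoked, Moderate: 337×492/1343 = 123.4579
  Never smoked, Severe: 337×362/1343 = 90.8369
Contributions (O − E)²/E:
  (231 − 154.7468)²/154.7468 = 37.5746
  (163 − 155.6962)²/155.6962 = 0.3426
  (31 − 114.5570)²/114.5570 = 60.9458
  (115 − 211.5480)²/211.5480 = 44.0634
  (234 − 212.8459)²/212.8459 = 2.1024
  (232 − 156.6061)²/156.6061 = 36.2964
  (143 − 122.7051)²/122.7051 = 3.3567
  (95 − 123.4579)²/123.4579 = 6.5597
  (99 − 90.8369)²/90.8369 = 0.7336
χ² = 37.5746 + 0.3426 + 60.9458 + 44.0634 + 2.1024 + 36.2964 + 3.3567 + 6.5597 + 0.7336 = 191.975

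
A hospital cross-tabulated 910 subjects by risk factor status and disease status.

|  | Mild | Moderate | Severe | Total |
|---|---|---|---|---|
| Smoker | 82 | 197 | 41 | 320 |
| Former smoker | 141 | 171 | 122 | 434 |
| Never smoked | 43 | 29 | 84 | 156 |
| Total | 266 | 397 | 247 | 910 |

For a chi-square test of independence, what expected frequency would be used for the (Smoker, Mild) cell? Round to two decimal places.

93.54

Row total (Smoker) = 320; column total (Mild) = 266; grand total N = 910.
Expected count = (row total × column total) / N = 320 × 266 / 910 = 93.54.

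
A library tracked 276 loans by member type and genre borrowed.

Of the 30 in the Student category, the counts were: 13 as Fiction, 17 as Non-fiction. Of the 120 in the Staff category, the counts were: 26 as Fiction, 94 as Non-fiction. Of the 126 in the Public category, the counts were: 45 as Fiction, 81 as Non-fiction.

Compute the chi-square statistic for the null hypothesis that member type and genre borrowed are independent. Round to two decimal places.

8.37

Row totals: 30, 120, 126. Column totals: 84, 192. Grand total N = 276.
Expected counts (row total × column total / N):
  Student, Fiction: 30×84/276 = 9.130
  Student, Non-fiction: 30×192/276 = 20.870
  Staff, Fiction: 120×84/276 = 36.522
  Staff, Non-fiction: 120×192/276 = 83.478
  Public, Fiction: 126×84/276 = 38.348
  Public, Non-fiction: 126×192/276 = 87.652
Contributions (O − E)²/E:
  (13 − 9.130)²/9.130 = 1.6404
  (17 − 20.870)²/20.870 = 0.7176
  (26 − 36.522)²/36.522 = 3.0314
  (94 − 83.478)²/83.478 = 1.3262
  (45 − 38.348)²/38.348 = 1.1539
  (81 − 87.652)²/87.652 = 0.5048
χ² = 1.6404 + 0.7176 + 3.0314 + 1.3262 + 1.1539 + 0.5048 = 8.37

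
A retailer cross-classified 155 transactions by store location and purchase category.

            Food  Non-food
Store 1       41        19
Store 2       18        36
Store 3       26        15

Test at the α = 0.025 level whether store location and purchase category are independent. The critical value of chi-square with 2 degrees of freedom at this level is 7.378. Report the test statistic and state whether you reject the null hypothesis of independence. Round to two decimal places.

15.71; reject H₀

Row totals: 60, 54, 41. Column totals: 85, 70. Grand total N = 155.
Expected counts (row total × column total / N):
  Store 1, Food: 60×85/155 = 32.903
  Store 1, Non-food: 60×70/155 = 27.097
  Store 2, Food: 54×85/155 = 29.613
  Store 2, Non-food: 54×70/155 = 24.387
  Store 3, Food: 41×85/155 = 22.484
  Store 3, Non-food: 41×70/155 = 18.516
Contributions (O − E)²/E:
  (41 − 32.903)²/32.903 = 1.9926
  (19 − 27.097)²/27.097 = 2.4195
  (18 − 29.613)²/29.613 = 4.5541
  (36 − 24.387)²/24.387 = 5.5301
  (26 − 22.484)²/22.484 = 0.5498
  (15 − 18.516)²/18.516 = 0.6677
χ² = 1.9926 + 2.4195 + 4.5541 + 5.5301 + 0.5498 + 0.6677 = 15.71
df = (3−1)(2−1) = 2. Since 15.71 > 7.378, reject the null hypothesis of independence at α = 0.025.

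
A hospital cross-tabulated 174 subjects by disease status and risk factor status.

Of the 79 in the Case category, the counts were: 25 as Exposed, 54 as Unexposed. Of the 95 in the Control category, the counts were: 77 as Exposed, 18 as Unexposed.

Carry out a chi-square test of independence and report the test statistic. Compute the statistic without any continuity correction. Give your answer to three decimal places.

43.406

Row totals: 79, 95. Column totals: 102, 72. Grand total N = 174.
Expected counts (row total × column total / N):
  Case, Exposed: 79×102/174 = 46.31034
  Case, Unexposed: 79×72/174 = 32.68966
  Control, Exposed: 95×102/174 = 55.68966
  Control, Unexposed: 95×72/174 = 39.31034
Contributions (O − E)²/E:
  (25 − 46.31034)²/46.31034 = 9.8062
  (54 − 32.68966)²/32.68966 = 13.8922
  (77 − 55.68966)²/55.68966 = 8.1547
  (18 − 39.31034)²/39.31034 = 11.5524
χ² = 9.8062 + 13.8922 + 8.1547 + 11.5524 = 43.406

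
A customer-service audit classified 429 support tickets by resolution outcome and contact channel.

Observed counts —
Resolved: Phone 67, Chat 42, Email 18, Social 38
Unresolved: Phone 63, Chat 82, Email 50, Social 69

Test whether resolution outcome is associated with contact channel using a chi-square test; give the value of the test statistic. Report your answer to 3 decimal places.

15.020

Row totals: 165, 264. Column totals: 130, 124, 68, 107. Grand total N = 429.
Expected counts (row total × column total / N):
  Resolved, Phone: 165×130/429 = 50.0000
  Resolved, Chat: 165×124/429 = 47.6923
  Resolved, Email: 165×68/429 = 26.1538
  Resolved, Social: 165×107/429 = 41.1538
  Unresolved, Phone: 264×130/429 = 80.0000
  Unresolved, Chat: 264×124/429 = 76.3077
  Unresolved, Email: 264×68/429 = 41.8462
  Unresolved, Social: 264×107/429 = 65.8462
Contributions (O − E)²/E:
  (67 − 50.0000)²/50.0000 = 5.7800
  (42 − 47.6923)²/47.6923 = 0.6794
  (18 − 26.1538)²/26.1538 = 2.5421
  (38 − 41.1538)²/41.1538 = 0.2417
  (63 − 80.0000)²/80.0000 = 3.6125
  (82 − 76.3077)²/76.3077 = 0.4246
  (50 − 41.8462)²/41.8462 = 1.5888
  (69 − 65.8462)²/65.8462 = 0.1511
χ² = 5.7800 + 0.6794 + 2.5421 + 0.2417 + 3.6125 + 0.4246 + 1.5888 + 0.1511 = 15.020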